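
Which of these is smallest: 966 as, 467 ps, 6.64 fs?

966 as

966 as = 0.000000000000000966 s
467 ps = 0.000000000467 s
6.64 fs = 0.00000000000000664 s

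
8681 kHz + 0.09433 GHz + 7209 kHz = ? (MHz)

110.22 MHz

In MHz:
  8681 kHz = 8681 × 10^-3 MHz = 8.681
  0.09433 GHz = 0.09433 × 10^3 MHz = 94.33
  7209 kHz = 7209 × 10^-3 MHz = 7.209
Sum: 8.681 + 94.33 + 7.209 = 110.22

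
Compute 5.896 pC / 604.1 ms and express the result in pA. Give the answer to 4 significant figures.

9.760 pA

(5.896 × 10^-12) / (604.1 × 10^-3) = 0.00975997 × 10^-9 A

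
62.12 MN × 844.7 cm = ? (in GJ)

0.52472764 GJ

62.12 × 10^6 × 844.7 × 10^-2 = 52472.764 × 10^4 J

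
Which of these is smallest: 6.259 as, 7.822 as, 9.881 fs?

6.259 as

6.259 as = 0.000000000000000006259 s
7.822 as = 0.000000000000000007822 s
9.881 fs = 0.000000000000009881 s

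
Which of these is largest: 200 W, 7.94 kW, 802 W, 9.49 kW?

200 W = 200 W
7.94 kW = 7940 W
802 W = 802 W
9.49 kW = 9490 W

9.49 kW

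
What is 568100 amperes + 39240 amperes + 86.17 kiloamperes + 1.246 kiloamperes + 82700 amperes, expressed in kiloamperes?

In kiloamperes:
  568100 amperes = 568100e-3 kiloamperes = 568.1
  39240 amperes = 39240e-3 kiloamperes = 39.24
  86.17 kiloamperes → 86.17
  1.246 kiloamperes → 1.246
  82700 amperes = 82700e-3 kiloamperes = 82.7
Sum: 568.1 + 39.24 + 86.17 + 1.246 + 82.7 = 777.456

777.456 kiloamperes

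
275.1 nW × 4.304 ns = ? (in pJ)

0.0011840304 pJ

275.1 × 10⁻⁹ × 4.304 × 10⁻⁹ = 1184.0304 × 10⁻¹⁸ J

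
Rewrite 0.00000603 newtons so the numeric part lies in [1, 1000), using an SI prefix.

= 6.03 × 10⁻⁶ newtons; 10⁻⁶ is micro.

6.03 micronewtons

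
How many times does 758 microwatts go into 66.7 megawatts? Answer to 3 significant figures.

88000000000

(66.7 × 10^6) / (758 × 10^-6) = 0.08799 × 10^12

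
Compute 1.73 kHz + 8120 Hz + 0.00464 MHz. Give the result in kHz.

In kHz:
  1.73 kHz → 1.73
  8120 Hz = 8120 × 10^-3 kHz = 8.12
  0.00464 MHz = 0.00464 × 10^3 kHz = 4.64
Sum: 1.73 + 8.12 + 4.64 = 14.49

14.49 kHz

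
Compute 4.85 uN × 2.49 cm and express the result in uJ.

0.120765 uJ

4.85 × 10^-6 × 2.49 × 10^-2 = 12.0765 × 10^-8 J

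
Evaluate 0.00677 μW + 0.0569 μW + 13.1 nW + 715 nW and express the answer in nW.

In nW:
  0.00677 μW = 0.00677 × 10^3 nW = 6.77
  0.0569 μW = 0.0569 × 10^3 nW = 56.9
  13.1 nW → 13.1
  715 nW → 715
Sum: 6.77 + 56.9 + 13.1 + 715 = 791.77

791.77 nW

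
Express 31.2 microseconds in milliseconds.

micro = 10⁻⁶, milli = 10⁻³; factor is 10⁻³.
31.2 × 10⁻³ = 0.0312

0.0312 milliseconds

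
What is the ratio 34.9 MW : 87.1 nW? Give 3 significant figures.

401000000000000

(34.9 × 10⁶) / (87.1 × 10⁻⁹) = 0.4007 × 10¹⁵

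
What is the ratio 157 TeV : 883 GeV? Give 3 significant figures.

(157e12) / (883e9) = 0.1778e3

178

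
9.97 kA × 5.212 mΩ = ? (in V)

51.96364 V

9.97 × 10^3 × 5.212 × 10^-3 = 51.96364 V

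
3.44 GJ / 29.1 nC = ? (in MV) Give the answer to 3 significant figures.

(3.44 × 10⁹) / (29.1 × 10⁻⁹) = 0.11821 × 10¹⁸ V

118000000000 MV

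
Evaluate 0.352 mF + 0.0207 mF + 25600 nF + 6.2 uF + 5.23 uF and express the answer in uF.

In uF:
  0.352 mF = 0.352 × 10^3 uF = 352
  0.0207 mF = 0.0207 × 10^3 uF = 20.7
  25600 nF = 25600 × 10^-3 uF = 25.6
  6.2 uF → 6.2
  5.23 uF → 5.23
Sum: 352 + 20.7 + 25.6 + 6.2 + 5.23 = 409.73

409.73 uF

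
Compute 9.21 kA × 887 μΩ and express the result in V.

8.16927 V

9.21 × 10³ × 887 × 10⁻⁶ = 8169.27 × 10⁻³ V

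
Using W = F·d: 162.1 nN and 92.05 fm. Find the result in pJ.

0.000000014921305 pJ

162.1e-9 × 92.05e-15 = 14921.305e-24 J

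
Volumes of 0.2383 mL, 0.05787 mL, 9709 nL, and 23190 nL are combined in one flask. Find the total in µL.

In µL:
  0.2383 mL = 0.2383e3 µL = 238.3
  0.05787 mL = 0.05787e3 µL = 57.87
  9709 nL = 9709e-3 µL = 9.709
  23190 nL = 23190e-3 µL = 23.19
Sum: 238.3 + 57.87 + 9.709 + 23.19 = 329.069

329.069 µL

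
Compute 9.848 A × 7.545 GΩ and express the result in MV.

74303.16 MV

9.848 × 7.545 × 10^9 = 74.30316 × 10^9 V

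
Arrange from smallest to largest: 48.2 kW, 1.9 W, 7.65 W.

1.9 W < 7.65 W < 48.2 kW

48.2 kW = 48200 W
1.9 W = 1.9 W
7.65 W = 7.65 W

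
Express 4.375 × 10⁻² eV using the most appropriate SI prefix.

= 43.75 × 10⁻³ eV; 10⁻³ is milli.

43.75 meV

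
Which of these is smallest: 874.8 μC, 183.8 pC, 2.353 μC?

874.8 μC = 0.0008748 C
183.8 pC = 0.0000000001838 C
2.353 μC = 0.000002353 C

183.8 pC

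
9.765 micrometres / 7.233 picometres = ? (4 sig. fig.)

(9.765 × 10^-6) / (7.233 × 10^-12) = 1.3501 × 10^6

1350000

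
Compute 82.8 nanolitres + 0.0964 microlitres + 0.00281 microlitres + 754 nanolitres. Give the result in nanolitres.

936.01 nanolitres

In nanolitres:
  82.8 nanolitres → 82.8
  0.0964 microlitres = 0.0964 × 10^3 nanolitres = 96.4
  0.00281 microlitres = 0.00281 × 10^3 nanolitres = 2.81
  754 nanolitres → 754
Sum: 82.8 + 96.4 + 2.81 + 754 = 936.01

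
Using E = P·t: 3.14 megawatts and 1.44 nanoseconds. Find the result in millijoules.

3.14e6 × 1.44e-9 = 4.5216e-3 J

4.5216 millijoules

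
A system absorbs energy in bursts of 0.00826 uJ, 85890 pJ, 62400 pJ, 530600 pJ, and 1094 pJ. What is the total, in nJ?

In nJ:
  0.00826 uJ = 0.00826 × 10³ nJ = 8.26
  85890 pJ = 85890 × 10⁻³ nJ = 85.89
  62400 pJ = 62400 × 10⁻³ nJ = 62.4
  530600 pJ = 530600 × 10⁻³ nJ = 530.6
  1094 pJ = 1094 × 10⁻³ nJ = 1.094
Sum: 8.26 + 85.89 + 62.4 + 530.6 + 1.094 = 688.244

688.244 nJ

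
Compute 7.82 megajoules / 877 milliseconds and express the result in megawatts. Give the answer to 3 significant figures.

(7.82 × 10^6) / (877 × 10^-3) = 0.0089168 × 10^9 W

8.92 megawatts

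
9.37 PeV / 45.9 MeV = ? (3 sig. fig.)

(9.37 × 10¹⁵) / (45.9 × 10⁶) = 0.2041 × 10⁹

204000000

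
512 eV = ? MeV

(no prefix) = 10^0, mega = 10^6; factor is 10^-6.
512 × 10^-6 = 0.000512

0.000512 MeV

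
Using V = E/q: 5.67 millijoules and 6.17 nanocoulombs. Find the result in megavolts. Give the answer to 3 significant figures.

0.919 megavolts

(5.67 × 10⁻³) / (6.17 × 10⁻⁹) = 0.91896 × 10⁶ V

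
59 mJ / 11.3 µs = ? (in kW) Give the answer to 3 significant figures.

5.22 kW

(59 × 10⁻³) / (11.3 × 10⁻⁶) = 5.2212 × 10³ W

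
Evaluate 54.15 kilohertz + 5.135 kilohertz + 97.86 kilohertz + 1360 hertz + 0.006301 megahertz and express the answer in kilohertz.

164.806 kilohertz

In kilohertz:
  54.15 kilohertz → 54.15
  5.135 kilohertz → 5.135
  97.86 kilohertz → 97.86
  1360 hertz = 1360 × 10⁻³ kilohertz = 1.36
  0.006301 megahertz = 0.006301 × 10³ kilohertz = 6.301
Sum: 54.15 + 5.135 + 97.86 + 1.36 + 6.301 = 164.806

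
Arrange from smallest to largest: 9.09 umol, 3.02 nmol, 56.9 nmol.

9.09 umol = 0.00000909 mol
3.02 nmol = 0.00000000302 mol
56.9 nmol = 0.0000000569 mol

3.02 nmol < 56.9 nmol < 9.09 umol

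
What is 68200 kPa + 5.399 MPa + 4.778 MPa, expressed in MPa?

78.377 MPa

In MPa:
  68200 kPa = 68200 × 10^-3 MPa = 68.2
  5.399 MPa → 5.399
  4.778 MPa → 4.778
Sum: 68.2 + 5.399 + 4.778 = 78.377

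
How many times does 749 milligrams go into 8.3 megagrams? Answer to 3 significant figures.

(8.3 × 10^6) / (749 × 10^-3) = 0.01108 × 10^9

11100000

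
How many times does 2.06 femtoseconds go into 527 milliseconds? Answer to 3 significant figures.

256000000000000

(527e-3) / (2.06e-15) = 255.8e12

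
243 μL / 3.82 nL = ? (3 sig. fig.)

63600

(243e-6) / (3.82e-9) = 63.61e3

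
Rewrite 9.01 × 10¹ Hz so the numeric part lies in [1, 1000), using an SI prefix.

= 90.1 Hz; mantissa already in [1, 1000).

90.1 Hz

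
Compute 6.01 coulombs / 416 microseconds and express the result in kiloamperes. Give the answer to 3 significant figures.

14.4 kiloamperes

(6.01) / (416 × 10⁻⁶) = 0.014447 × 10⁶ A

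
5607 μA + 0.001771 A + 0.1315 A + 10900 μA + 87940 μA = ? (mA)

In mA:
  5607 μA = 5607 × 10^-3 mA = 5.607
  0.001771 A = 0.001771 × 10^3 mA = 1.771
  0.1315 A = 0.1315 × 10^3 mA = 131.5
  10900 μA = 10900 × 10^-3 mA = 10.9
  87940 μA = 87940 × 10^-3 mA = 87.94
Sum: 5.607 + 1.771 + 131.5 + 10.9 + 87.94 = 237.718

237.718 mA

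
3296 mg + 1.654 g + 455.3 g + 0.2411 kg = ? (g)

In g:
  3296 mg = 3296e-3 g = 3.296
  1.654 g → 1.654
  455.3 g → 455.3
  0.2411 kg = 0.2411e3 g = 241.1
Sum: 3.296 + 1.654 + 455.3 + 241.1 = 701.35

701.35 g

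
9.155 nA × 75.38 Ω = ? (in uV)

0.6901039 uV

9.155 × 10⁻⁹ × 75.38 = 690.1039 × 10⁻⁹ V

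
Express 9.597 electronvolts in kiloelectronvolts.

0.009597 kiloelectronvolts

(no prefix) = 10^0, kilo = 10^3; factor is 10^-3.
9.597 × 10^-3 = 0.009597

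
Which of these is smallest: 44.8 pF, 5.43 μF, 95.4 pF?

44.8 pF = 0.0000000000448 F
5.43 μF = 0.00000543 F
95.4 pF = 0.0000000000954 F

44.8 pF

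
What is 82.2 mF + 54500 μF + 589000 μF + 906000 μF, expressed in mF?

1631.7 mF

In mF:
  82.2 mF → 82.2
  54500 μF = 54500 × 10⁻³ mF = 54.5
  589000 μF = 589000 × 10⁻³ mF = 589
  906000 μF = 906000 × 10⁻³ mF = 906
Sum: 82.2 + 54.5 + 589 + 906 = 1631.7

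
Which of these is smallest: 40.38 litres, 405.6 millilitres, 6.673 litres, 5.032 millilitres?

5.032 millilitres

40.38 litres = 40.38 litres
405.6 millilitres = 0.4056 litres
6.673 litres = 6.673 litres
5.032 millilitres = 0.005032 litres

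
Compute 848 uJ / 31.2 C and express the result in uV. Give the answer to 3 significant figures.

(848 × 10^-6) / (31.2) = 27.179 × 10^-6 V

27.2 uV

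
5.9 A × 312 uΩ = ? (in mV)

1.8408 mV

5.9 × 312 × 10^-6 = 1840.8 × 10^-6 V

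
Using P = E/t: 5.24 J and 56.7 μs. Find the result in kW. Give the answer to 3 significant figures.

92.4 kW

(5.24) / (56.7 × 10⁻⁶) = 0.092416 × 10⁶ W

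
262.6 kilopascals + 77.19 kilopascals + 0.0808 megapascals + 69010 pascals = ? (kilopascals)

489.6 kilopascals

In kilopascals:
  262.6 kilopascals → 262.6
  77.19 kilopascals → 77.19
  0.0808 megapascals = 0.0808 × 10³ kilopascals = 80.8
  69010 pascals = 69010 × 10⁻³ kilopascals = 69.01
Sum: 262.6 + 77.19 + 80.8 + 69.01 = 489.6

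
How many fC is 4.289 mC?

milli = 10⁻³, femto = 10⁻¹⁵; factor is 10¹².
4.289 × 10¹² = 4289000000000

4289000000000 fC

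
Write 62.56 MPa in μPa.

62560000000000 μPa

mega = 10^6, micro = 10^-6; factor is 10^12.
62.56 × 10^12 = 62560000000000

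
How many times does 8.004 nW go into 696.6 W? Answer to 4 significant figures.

(696.6) / (8.004 × 10⁻⁹) = 87.031 × 10⁹

87030000000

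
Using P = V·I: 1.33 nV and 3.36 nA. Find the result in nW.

1.33 × 10⁻⁹ × 3.36 × 10⁻⁹ = 4.4688 × 10⁻¹⁸ W

0.0000000044688 nW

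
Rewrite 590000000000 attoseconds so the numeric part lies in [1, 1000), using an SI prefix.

= 590 × 10^-9 seconds; 10^-9 is nano.

590 nanoseconds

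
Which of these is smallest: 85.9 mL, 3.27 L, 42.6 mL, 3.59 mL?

85.9 mL = 0.0859 L
3.27 L = 3.27 L
42.6 mL = 0.0426 L
3.59 mL = 0.00359 L

3.59 mL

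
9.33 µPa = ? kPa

0.00000000933 kPa

micro = 10⁻⁶, kilo = 10³; factor is 10⁻⁹.
9.33 × 10⁻⁹ = 0.00000000933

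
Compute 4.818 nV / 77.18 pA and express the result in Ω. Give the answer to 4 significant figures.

(4.818 × 10⁻⁹) / (77.18 × 10⁻¹²) = 0.0624255 × 10³ Ω

62.43 Ω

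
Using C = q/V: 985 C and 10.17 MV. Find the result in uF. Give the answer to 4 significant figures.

(985) / (10.17 × 10^6) = 96.8535 × 10^-6 F

96.85 uF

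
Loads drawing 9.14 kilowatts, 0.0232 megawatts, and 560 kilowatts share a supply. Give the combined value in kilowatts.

592.34 kilowatts

In kilowatts:
  9.14 kilowatts → 9.14
  0.0232 megawatts = 0.0232e3 kilowatts = 23.2
  560 kilowatts → 560
Sum: 9.14 + 23.2 + 560 = 592.34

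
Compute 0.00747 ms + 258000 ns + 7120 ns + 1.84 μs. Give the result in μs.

274.43 μs

In μs:
  0.00747 ms = 0.00747e3 μs = 7.47
  258000 ns = 258000e-3 μs = 258
  7120 ns = 7120e-3 μs = 7.12
  1.84 μs → 1.84
Sum: 7.47 + 258 + 7.12 + 1.84 = 274.43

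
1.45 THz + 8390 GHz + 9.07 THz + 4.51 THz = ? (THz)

23.42 THz

In THz:
  1.45 THz → 1.45
  8390 GHz = 8390 × 10^-3 THz = 8.39
  9.07 THz → 9.07
  4.51 THz → 4.51
Sum: 1.45 + 8.39 + 9.07 + 4.51 = 23.42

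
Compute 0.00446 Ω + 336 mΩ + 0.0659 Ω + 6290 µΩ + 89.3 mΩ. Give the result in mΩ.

In mΩ:
  0.00446 Ω = 0.00446 × 10^3 mΩ = 4.46
  336 mΩ → 336
  0.0659 Ω = 0.0659 × 10^3 mΩ = 65.9
  6290 µΩ = 6290 × 10^-3 mΩ = 6.29
  89.3 mΩ → 89.3
Sum: 4.46 + 336 + 65.9 + 6.29 + 89.3 = 501.95

501.95 mΩ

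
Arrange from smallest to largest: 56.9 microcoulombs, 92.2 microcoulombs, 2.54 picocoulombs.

56.9 microcoulombs = 0.0000569 coulombs
92.2 microcoulombs = 0.0000922 coulombs
2.54 picocoulombs = 0.00000000000254 coulombs

2.54 picocoulombs < 56.9 microcoulombs < 92.2 microcoulombs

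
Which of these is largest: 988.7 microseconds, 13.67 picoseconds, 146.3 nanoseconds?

988.7 microseconds = 0.0009887 seconds
13.67 picoseconds = 0.00000000001367 seconds
146.3 nanoseconds = 0.0000001463 seconds

988.7 microseconds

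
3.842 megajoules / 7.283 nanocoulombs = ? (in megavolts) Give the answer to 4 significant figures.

(3.842 × 10⁶) / (7.283 × 10⁻⁹) = 0.52753 × 10¹⁵ V

527500000 megavolts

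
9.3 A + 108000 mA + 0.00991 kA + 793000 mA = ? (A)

In A:
  9.3 A → 9.3
  108000 mA = 108000 × 10⁻³ A = 108
  0.00991 kA = 0.00991 × 10³ A = 9.91
  793000 mA = 793000 × 10⁻³ A = 793
Sum: 9.3 + 108 + 9.91 + 793 = 920.21

920.21 A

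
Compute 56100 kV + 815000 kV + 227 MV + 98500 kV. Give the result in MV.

In MV:
  56100 kV = 56100e-3 MV = 56.1
  815000 kV = 815000e-3 MV = 815
  227 MV → 227
  98500 kV = 98500e-3 MV = 98.5
Sum: 56.1 + 815 + 227 + 98.5 = 1196.6

1196.6 MV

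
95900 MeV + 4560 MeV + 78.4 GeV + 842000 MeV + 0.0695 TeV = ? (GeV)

In GeV:
  95900 MeV = 95900 × 10^-3 GeV = 95.9
  4560 MeV = 4560 × 10^-3 GeV = 4.56
  78.4 GeV → 78.4
  842000 MeV = 842000 × 10^-3 GeV = 842
  0.0695 TeV = 0.0695 × 10^3 GeV = 69.5
Sum: 95.9 + 4.56 + 78.4 + 842 + 69.5 = 1090.36

1090.36 GeV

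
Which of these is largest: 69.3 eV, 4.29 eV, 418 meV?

69.3 eV

69.3 eV = 69.3 eV
4.29 eV = 4.29 eV
418 meV = 0.418 eV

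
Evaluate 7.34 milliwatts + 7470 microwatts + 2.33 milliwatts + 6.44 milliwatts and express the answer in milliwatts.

23.58 milliwatts

In milliwatts:
  7.34 milliwatts → 7.34
  7470 microwatts = 7470e-3 milliwatts = 7.47
  2.33 milliwatts → 2.33
  6.44 milliwatts → 6.44
Sum: 7.34 + 7.47 + 2.33 + 6.44 = 23.58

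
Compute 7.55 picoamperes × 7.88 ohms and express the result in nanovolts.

0.059494 nanovolts

7.55 × 10⁻¹² × 7.88 = 59.494 × 10⁻¹² V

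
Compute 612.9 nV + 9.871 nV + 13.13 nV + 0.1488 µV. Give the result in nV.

In nV:
  612.9 nV → 612.9
  9.871 nV → 9.871
  13.13 nV → 13.13
  0.1488 µV = 0.1488e3 nV = 148.8
Sum: 612.9 + 9.871 + 13.13 + 148.8 = 784.701

784.701 nV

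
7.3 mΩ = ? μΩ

7300 μΩ

milli = 10^-3, micro = 10^-6; factor is 10^3.
7.3 × 10^3 = 7300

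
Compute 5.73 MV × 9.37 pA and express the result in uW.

5.73 × 10⁶ × 9.37 × 10⁻¹² = 53.6901 × 10⁻⁶ W

53.6901 uW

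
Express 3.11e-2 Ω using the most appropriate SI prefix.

= 31.1e-3 Ω; 1e-3 is milli.

31.1 mΩ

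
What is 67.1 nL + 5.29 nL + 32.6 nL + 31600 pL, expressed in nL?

In nL:
  67.1 nL → 67.1
  5.29 nL → 5.29
  32.6 nL → 32.6
  31600 pL = 31600 × 10⁻³ nL = 31.6
Sum: 67.1 + 5.29 + 32.6 + 31.6 = 136.59

136.59 nL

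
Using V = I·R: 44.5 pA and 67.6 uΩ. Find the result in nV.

0.0000030082 nV

44.5 × 10^-12 × 67.6 × 10^-6 = 3008.2 × 10^-18 V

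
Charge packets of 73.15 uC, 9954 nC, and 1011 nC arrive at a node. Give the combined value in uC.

In uC:
  73.15 uC → 73.15
  9954 nC = 9954 × 10⁻³ uC = 9.954
  1011 nC = 1011 × 10⁻³ uC = 1.011
Sum: 73.15 + 9.954 + 1.011 = 84.115

84.115 uC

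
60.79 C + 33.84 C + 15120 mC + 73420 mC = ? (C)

In C:
  60.79 C → 60.79
  33.84 C → 33.84
  15120 mC = 15120e-3 C = 15.12
  73420 mC = 73420e-3 C = 73.42
Sum: 60.79 + 33.84 + 15.12 + 73.42 = 183.17

183.17 C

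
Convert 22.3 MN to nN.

22300000000000000 nN

mega = 10⁶, nano = 10⁻⁹; factor is 10¹⁵.
22.3 × 10¹⁵ = 22300000000000000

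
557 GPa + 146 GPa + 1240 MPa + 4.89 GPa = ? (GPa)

709.13 GPa

In GPa:
  557 GPa → 557
  146 GPa → 146
  1240 MPa = 1240 × 10⁻³ GPa = 1.24
  4.89 GPa → 4.89
Sum: 557 + 146 + 1.24 + 4.89 = 709.13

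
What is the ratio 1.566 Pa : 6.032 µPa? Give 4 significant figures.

259600

(1.566) / (6.032 × 10⁻⁶) = 0.25962 × 10⁶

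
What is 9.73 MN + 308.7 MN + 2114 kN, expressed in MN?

320.544 MN

In MN:
  9.73 MN → 9.73
  308.7 MN → 308.7
  2114 kN = 2114e-3 MN = 2.114
Sum: 9.73 + 308.7 + 2.114 = 320.544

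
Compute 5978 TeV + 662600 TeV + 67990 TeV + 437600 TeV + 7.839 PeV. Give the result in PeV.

In PeV:
  5978 TeV = 5978 × 10⁻³ PeV = 5.978
  662600 TeV = 662600 × 10⁻³ PeV = 662.6
  67990 TeV = 67990 × 10⁻³ PeV = 67.99
  437600 TeV = 437600 × 10⁻³ PeV = 437.6
  7.839 PeV → 7.839
Sum: 5.978 + 662.6 + 67.99 + 437.6 + 7.839 = 1182.007

1182.007 PeV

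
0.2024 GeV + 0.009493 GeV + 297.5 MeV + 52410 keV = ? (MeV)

In MeV:
  0.2024 GeV = 0.2024 × 10^3 MeV = 202.4
  0.009493 GeV = 0.009493 × 10^3 MeV = 9.493
  297.5 MeV → 297.5
  52410 keV = 52410 × 10^-3 MeV = 52.41
Sum: 202.4 + 9.493 + 297.5 + 52.41 = 561.803

561.803 MeV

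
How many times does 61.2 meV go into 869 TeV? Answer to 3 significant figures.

(869e12) / (61.2e-3) = 14.2e15

14200000000000000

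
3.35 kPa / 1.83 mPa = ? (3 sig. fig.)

(3.35 × 10³) / (1.83 × 10⁻³) = 1.831 × 10⁶

1830000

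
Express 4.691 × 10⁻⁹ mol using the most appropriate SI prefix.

4.691 nmol

= 4.691 × 10⁻⁹ mol; 10⁻⁹ is nano.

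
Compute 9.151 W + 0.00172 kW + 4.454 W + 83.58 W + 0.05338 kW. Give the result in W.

152.285 W

In W:
  9.151 W → 9.151
  0.00172 kW = 0.00172 × 10^3 W = 1.72
  4.454 W → 4.454
  83.58 W → 83.58
  0.05338 kW = 0.05338 × 10^3 W = 53.38
Sum: 9.151 + 1.72 + 4.454 + 83.58 + 53.38 = 152.285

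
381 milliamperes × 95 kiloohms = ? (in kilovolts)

36.195 kilovolts

381 × 10⁻³ × 95 × 10³ = 36195 V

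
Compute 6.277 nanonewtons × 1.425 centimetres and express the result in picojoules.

89.44725 picojoules

6.277 × 10⁻⁹ × 1.425 × 10⁻² = 8.944725 × 10⁻¹¹ J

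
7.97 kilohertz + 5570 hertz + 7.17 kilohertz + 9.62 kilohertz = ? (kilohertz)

In kilohertz:
  7.97 kilohertz → 7.97
  5570 hertz = 5570e-3 kilohertz = 5.57
  7.17 kilohertz → 7.17
  9.62 kilohertz → 9.62
Sum: 7.97 + 5.57 + 7.17 + 9.62 = 30.33

30.33 kilohertz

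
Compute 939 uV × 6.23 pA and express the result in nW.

939 × 10⁻⁶ × 6.23 × 10⁻¹² = 5849.97 × 10⁻¹⁸ W

0.00000584997 nW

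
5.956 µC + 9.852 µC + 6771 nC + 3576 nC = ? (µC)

26.155 µC

In µC:
  5.956 µC → 5.956
  9.852 µC → 9.852
  6771 nC = 6771 × 10⁻³ µC = 6.771
  3576 nC = 3576 × 10⁻³ µC = 3.576
Sum: 5.956 + 9.852 + 6.771 + 3.576 = 26.155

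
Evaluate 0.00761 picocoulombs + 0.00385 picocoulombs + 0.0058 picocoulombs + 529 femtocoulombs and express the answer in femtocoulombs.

In femtocoulombs:
  0.00761 picocoulombs = 0.00761e3 femtocoulombs = 7.61
  0.00385 picocoulombs = 0.00385e3 femtocoulombs = 3.85
  0.0058 picocoulombs = 0.0058e3 femtocoulombs = 5.8
  529 femtocoulombs → 529
Sum: 7.61 + 3.85 + 5.8 + 529 = 546.26

546.26 femtocoulombs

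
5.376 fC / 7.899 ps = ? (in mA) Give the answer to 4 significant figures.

0.6806 mA

(5.376 × 10⁻¹⁵) / (7.899 × 10⁻¹²) = 0.680592 × 10⁻³ A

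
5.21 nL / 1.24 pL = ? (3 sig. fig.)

4200

(5.21e-9) / (1.24e-12) = 4.202e3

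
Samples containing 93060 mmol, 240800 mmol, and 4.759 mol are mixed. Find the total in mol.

In mol:
  93060 mmol = 93060 × 10⁻³ mol = 93.06
  240800 mmol = 240800 × 10⁻³ mol = 240.8
  4.759 mol → 4.759
Sum: 93.06 + 240.8 + 4.759 = 338.619

338.619 mol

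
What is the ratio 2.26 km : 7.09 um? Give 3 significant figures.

(2.26 × 10^3) / (7.09 × 10^-6) = 0.3188 × 10^9

319000000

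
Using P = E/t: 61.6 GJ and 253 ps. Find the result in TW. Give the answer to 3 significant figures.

243000000 TW

(61.6 × 10^9) / (253 × 10^-12) = 0.24348 × 10^21 W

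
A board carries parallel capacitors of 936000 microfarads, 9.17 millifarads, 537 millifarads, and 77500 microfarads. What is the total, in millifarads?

1559.67 millifarads

In millifarads:
  936000 microfarads = 936000 × 10⁻³ millifarads = 936
  9.17 millifarads → 9.17
  537 millifarads → 537
  77500 microfarads = 77500 × 10⁻³ millifarads = 77.5
Sum: 936 + 9.17 + 537 + 77.5 = 1559.67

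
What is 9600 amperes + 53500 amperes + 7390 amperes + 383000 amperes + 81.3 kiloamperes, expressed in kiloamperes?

In kiloamperes:
  9600 amperes = 9600 × 10^-3 kiloamperes = 9.6
  53500 amperes = 53500 × 10^-3 kiloamperes = 53.5
  7390 amperes = 7390 × 10^-3 kiloamperes = 7.39
  383000 amperes = 383000 × 10^-3 kiloamperes = 383
  81.3 kiloamperes → 81.3
Sum: 9.6 + 53.5 + 7.39 + 383 + 81.3 = 534.79

534.79 kiloamperes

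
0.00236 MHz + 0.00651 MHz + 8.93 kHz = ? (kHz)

17.8 kHz

In kHz:
  0.00236 MHz = 0.00236e3 kHz = 2.36
  0.00651 MHz = 0.00651e3 kHz = 6.51
  8.93 kHz → 8.93
Sum: 2.36 + 6.51 + 8.93 = 17.8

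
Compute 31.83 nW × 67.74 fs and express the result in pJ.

0.0000000021561642 pJ

31.83 × 10⁻⁹ × 67.74 × 10⁻¹⁵ = 2156.1642 × 10⁻²⁴ J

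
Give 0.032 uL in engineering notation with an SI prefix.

32 nL

= 32 × 10⁻⁹ L; 10⁻⁹ is nano.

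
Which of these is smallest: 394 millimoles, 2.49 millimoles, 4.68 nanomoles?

394 millimoles = 0.394 moles
2.49 millimoles = 0.00249 moles
4.68 nanomoles = 0.00000000468 moles

4.68 nanomoles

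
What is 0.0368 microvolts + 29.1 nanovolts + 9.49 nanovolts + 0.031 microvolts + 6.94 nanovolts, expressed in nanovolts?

In nanovolts:
  0.0368 microvolts = 0.0368 × 10³ nanovolts = 36.8
  29.1 nanovolts → 29.1
  9.49 nanovolts → 9.49
  0.031 microvolts = 0.031 × 10³ nanovolts = 31
  6.94 nanovolts → 6.94
Sum: 36.8 + 29.1 + 9.49 + 31 + 6.94 = 113.33

113.33 nanovolts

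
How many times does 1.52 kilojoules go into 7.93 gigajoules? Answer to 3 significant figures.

5220000

(7.93e9) / (1.52e3) = 5.217e6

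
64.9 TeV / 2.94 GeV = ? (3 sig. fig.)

22100

(64.9e12) / (2.94e9) = 22.07e3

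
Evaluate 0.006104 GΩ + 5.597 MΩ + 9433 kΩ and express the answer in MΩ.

In MΩ:
  0.006104 GΩ = 0.006104 × 10³ MΩ = 6.104
  5.597 MΩ → 5.597
  9433 kΩ = 9433 × 10⁻³ MΩ = 9.433
Sum: 6.104 + 5.597 + 9.433 = 21.134

21.134 MΩ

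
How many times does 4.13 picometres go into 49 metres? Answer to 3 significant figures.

11900000000000

(49) / (4.13e-12) = 11.86e12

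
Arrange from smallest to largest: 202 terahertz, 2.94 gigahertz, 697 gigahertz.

202 terahertz = 202000000000000 hertz
2.94 gigahertz = 2940000000 hertz
697 gigahertz = 697000000000 hertz

2.94 gigahertz < 697 gigahertz < 202 terahertz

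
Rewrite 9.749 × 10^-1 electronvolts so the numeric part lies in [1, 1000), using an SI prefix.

974.9 millielectronvolts

= 974.9 × 10^-3 electronvolts; 10^-3 is milli.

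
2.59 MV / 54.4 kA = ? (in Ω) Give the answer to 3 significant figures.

(2.59 × 10⁶) / (54.4 × 10³) = 0.04761 × 10³ Ω

47.6 Ω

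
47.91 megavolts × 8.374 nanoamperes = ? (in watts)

0.40119834 watts

47.91 × 10^6 × 8.374 × 10^-9 = 401.19834 × 10^-3 W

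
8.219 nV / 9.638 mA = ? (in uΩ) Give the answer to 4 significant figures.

(8.219 × 10⁻⁹) / (9.638 × 10⁻³) = 0.85277 × 10⁻⁶ Ω

0.8528 uΩ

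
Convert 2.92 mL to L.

0.00292 L

milli = 10^-3, (no prefix) = 10^0; factor is 10^-3.
2.92 × 10^-3 = 0.00292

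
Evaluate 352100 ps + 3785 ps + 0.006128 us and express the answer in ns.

In ns:
  352100 ps = 352100 × 10⁻³ ns = 352.1
  3785 ps = 3785 × 10⁻³ ns = 3.785
  0.006128 us = 0.006128 × 10³ ns = 6.128
Sum: 352.1 + 3.785 + 6.128 = 362.013

362.013 ns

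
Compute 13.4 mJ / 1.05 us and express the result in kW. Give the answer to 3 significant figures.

(13.4 × 10^-3) / (1.05 × 10^-6) = 12.762 × 10^3 W

12.8 kW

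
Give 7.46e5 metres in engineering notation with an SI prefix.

746 kilometres

= 746e3 metres; 1e3 is kilo.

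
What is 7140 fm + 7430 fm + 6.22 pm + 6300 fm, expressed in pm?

In pm:
  7140 fm = 7140 × 10⁻³ pm = 7.14
  7430 fm = 7430 × 10⁻³ pm = 7.43
  6.22 pm → 6.22
  6300 fm = 6300 × 10⁻³ pm = 6.3
Sum: 7.14 + 7.43 + 6.22 + 6.3 = 27.09

27.09 pm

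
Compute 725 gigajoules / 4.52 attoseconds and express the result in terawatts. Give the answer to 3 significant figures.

160000000000000000 terawatts

(725e9) / (4.52e-18) = 160.4e27 W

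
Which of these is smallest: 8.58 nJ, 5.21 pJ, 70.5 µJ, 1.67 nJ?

8.58 nJ = 0.00000000858 J
5.21 pJ = 0.00000000000521 J
70.5 µJ = 0.0000705 J
1.67 nJ = 0.00000000167 J

5.21 pJ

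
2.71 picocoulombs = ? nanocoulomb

pico = 1e-12, nano = 1e-9; factor is 1e-3.
2.71 × 1e-3 = 0.00271

0.00271 nanocoulombs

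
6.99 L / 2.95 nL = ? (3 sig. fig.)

(6.99) / (2.95 × 10^-9) = 2.369 × 10^9

2370000000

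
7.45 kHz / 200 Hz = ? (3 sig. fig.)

37.2

(7.45 × 10^3) / (200) = 0.03725 × 10^3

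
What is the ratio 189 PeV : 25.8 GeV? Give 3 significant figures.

7330000

(189 × 10^15) / (25.8 × 10^9) = 7.326 × 10^6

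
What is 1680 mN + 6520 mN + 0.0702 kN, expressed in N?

78.4 N

In N:
  1680 mN = 1680 × 10⁻³ N = 1.68
  6520 mN = 6520 × 10⁻³ N = 6.52
  0.0702 kN = 0.0702 × 10³ N = 70.2
Sum: 1.68 + 6.52 + 70.2 = 78.4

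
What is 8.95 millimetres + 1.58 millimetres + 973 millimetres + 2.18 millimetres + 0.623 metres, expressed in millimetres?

In millimetres:
  8.95 millimetres → 8.95
  1.58 millimetres → 1.58
  973 millimetres → 973
  2.18 millimetres → 2.18
  0.623 metres = 0.623e3 millimetres = 623
Sum: 8.95 + 1.58 + 973 + 2.18 + 623 = 1608.71

1608.71 millimetres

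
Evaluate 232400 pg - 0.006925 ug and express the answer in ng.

225.475 ng

In ng:
  232400 pg = 232400e-3 ng = 232.4
  0.006925 ug = 0.006925e3 ng = 6.925
Difference: 232.4 - 6.925 = 225.475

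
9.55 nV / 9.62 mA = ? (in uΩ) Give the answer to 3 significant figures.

(9.55e-9) / (9.62e-3) = 0.99272e-6 Ω

0.993 uΩ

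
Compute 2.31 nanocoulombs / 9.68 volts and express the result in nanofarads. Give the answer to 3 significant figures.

(2.31e-9) / (9.68) = 0.23864e-9 F

0.239 nanofarads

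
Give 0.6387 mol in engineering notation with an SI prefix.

= 638.7 × 10^-3 mol; 10^-3 is milli.

638.7 mmol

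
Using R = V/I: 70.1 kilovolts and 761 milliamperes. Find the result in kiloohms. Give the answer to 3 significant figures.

92.1 kiloohms

(70.1 × 10³) / (761 × 10⁻³) = 0.092116 × 10⁶ Ω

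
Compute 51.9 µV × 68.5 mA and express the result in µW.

51.9e-6 × 68.5e-3 = 3555.15e-9 W

3.55515 µW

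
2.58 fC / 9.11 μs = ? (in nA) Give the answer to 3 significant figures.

(2.58 × 10⁻¹⁵) / (9.11 × 10⁻⁶) = 0.28321 × 10⁻⁹ A

0.283 nA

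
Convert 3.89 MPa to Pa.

mega = 10⁶, (no prefix) = 10⁰; factor is 10⁶.
3.89 × 10⁶ = 3890000

3890000 Pa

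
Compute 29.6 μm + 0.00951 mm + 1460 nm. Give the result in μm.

In μm:
  29.6 μm → 29.6
  0.00951 mm = 0.00951 × 10³ μm = 9.51
  1460 nm = 1460 × 10⁻³ μm = 1.46
Sum: 29.6 + 9.51 + 1.46 = 40.57

40.57 μm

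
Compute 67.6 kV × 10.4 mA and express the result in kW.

67.6 × 10^3 × 10.4 × 10^-3 = 703.04 W

0.70304 kW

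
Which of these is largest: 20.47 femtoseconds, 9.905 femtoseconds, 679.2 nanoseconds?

20.47 femtoseconds = 0.00000000000002047 seconds
9.905 femtoseconds = 0.000000000000009905 seconds
679.2 nanoseconds = 0.0000006792 seconds

679.2 nanoseconds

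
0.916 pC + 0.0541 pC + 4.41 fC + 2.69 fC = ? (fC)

In fC:
  0.916 pC = 0.916 × 10³ fC = 916
  0.0541 pC = 0.0541 × 10³ fC = 54.1
  4.41 fC → 4.41
  2.69 fC → 2.69
Sum: 916 + 54.1 + 4.41 + 2.69 = 977.2

977.2 fC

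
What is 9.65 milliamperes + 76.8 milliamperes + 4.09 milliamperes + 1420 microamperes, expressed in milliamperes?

91.96 milliamperes

In milliamperes:
  9.65 milliamperes → 9.65
  76.8 milliamperes → 76.8
  4.09 milliamperes → 4.09
  1420 microamperes = 1420 × 10^-3 milliamperes = 1.42
Sum: 9.65 + 76.8 + 4.09 + 1.42 = 91.96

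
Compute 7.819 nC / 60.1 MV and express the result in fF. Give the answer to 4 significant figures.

0.1301 fF

(7.819 × 10⁻⁹) / (60.1 × 10⁶) = 0.1301 × 10⁻¹⁵ F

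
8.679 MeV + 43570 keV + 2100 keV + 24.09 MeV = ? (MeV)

In MeV:
  8.679 MeV → 8.679
  43570 keV = 43570 × 10^-3 MeV = 43.57
  2100 keV = 2100 × 10^-3 MeV = 2.1
  24.09 MeV → 24.09
Sum: 8.679 + 43.57 + 2.1 + 24.09 = 78.439

78.439 MeV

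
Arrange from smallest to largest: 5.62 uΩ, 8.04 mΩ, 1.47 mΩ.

5.62 uΩ = 0.00000562 Ω
8.04 mΩ = 0.00804 Ω
1.47 mΩ = 0.00147 Ω

5.62 uΩ < 1.47 mΩ < 8.04 mΩ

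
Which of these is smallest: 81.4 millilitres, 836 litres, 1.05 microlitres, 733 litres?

1.05 microlitres

81.4 millilitres = 0.0814 litres
836 litres = 836 litres
1.05 microlitres = 0.00000105 litres
733 litres = 733 litres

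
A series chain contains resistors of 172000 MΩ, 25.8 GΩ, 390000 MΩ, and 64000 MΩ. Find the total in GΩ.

In GΩ:
  172000 MΩ = 172000 × 10^-3 GΩ = 172
  25.8 GΩ → 25.8
  390000 MΩ = 390000 × 10^-3 GΩ = 390
  64000 MΩ = 64000 × 10^-3 GΩ = 64
Sum: 172 + 25.8 + 390 + 64 = 651.8

651.8 GΩ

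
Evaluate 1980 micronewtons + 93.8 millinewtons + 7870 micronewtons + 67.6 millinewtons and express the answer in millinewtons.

In millinewtons:
  1980 micronewtons = 1980e-3 millinewtons = 1.98
  93.8 millinewtons → 93.8
  7870 micronewtons = 7870e-3 millinewtons = 7.87
  67.6 millinewtons → 67.6
Sum: 1.98 + 93.8 + 7.87 + 67.6 = 171.25

171.25 millinewtons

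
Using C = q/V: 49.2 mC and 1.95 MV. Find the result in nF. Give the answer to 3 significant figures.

(49.2 × 10⁻³) / (1.95 × 10⁶) = 25.231 × 10⁻⁹ F

25.2 nF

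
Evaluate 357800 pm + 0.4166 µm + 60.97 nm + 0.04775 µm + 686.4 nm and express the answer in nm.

1569.52 nm

In nm:
  357800 pm = 357800 × 10⁻³ nm = 357.8
  0.4166 µm = 0.4166 × 10³ nm = 416.6
  60.97 nm → 60.97
  0.04775 µm = 0.04775 × 10³ nm = 47.75
  686.4 nm → 686.4
Sum: 357.8 + 416.6 + 60.97 + 47.75 + 686.4 = 1569.52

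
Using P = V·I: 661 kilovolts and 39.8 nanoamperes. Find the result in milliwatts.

26.3078 milliwatts

661e3 × 39.8e-9 = 26307.8e-6 W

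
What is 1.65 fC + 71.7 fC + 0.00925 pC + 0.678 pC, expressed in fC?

In fC:
  1.65 fC → 1.65
  71.7 fC → 71.7
  0.00925 pC = 0.00925 × 10³ fC = 9.25
  0.678 pC = 0.678 × 10³ fC = 678
Sum: 1.65 + 71.7 + 9.25 + 678 = 760.6

760.6 fC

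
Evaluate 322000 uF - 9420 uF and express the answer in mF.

312.58 mF

In mF:
  322000 uF = 322000 × 10^-3 mF = 322
  9420 uF = 9420 × 10^-3 mF = 9.42
Difference: 322 - 9.42 = 312.58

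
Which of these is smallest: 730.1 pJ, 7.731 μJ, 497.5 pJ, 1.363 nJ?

497.5 pJ

730.1 pJ = 0.0000000007301 J
7.731 μJ = 0.000007731 J
497.5 pJ = 0.0000000004975 J
1.363 nJ = 0.000000001363 J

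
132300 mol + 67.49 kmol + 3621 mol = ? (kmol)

203.411 kmol

In kmol:
  132300 mol = 132300e-3 kmol = 132.3
  67.49 kmol → 67.49
  3621 mol = 3621e-3 kmol = 3.621
Sum: 132.3 + 67.49 + 3.621 = 203.411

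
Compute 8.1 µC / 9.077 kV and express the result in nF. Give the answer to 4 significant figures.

0.8924 nF

(8.1 × 10^-6) / (9.077 × 10^3) = 0.892365 × 10^-9 F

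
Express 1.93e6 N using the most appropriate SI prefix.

1.93 MN

= 1.93e6 N; 1e6 is mega.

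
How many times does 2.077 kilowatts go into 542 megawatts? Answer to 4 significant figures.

(542 × 10^6) / (2.077 × 10^3) = 260.95 × 10^3

261000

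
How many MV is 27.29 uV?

micro = 10^-6, mega = 10^6; factor is 10^-12.
27.29 × 10^-12 = 0.00000000002729

0.00000000002729 MV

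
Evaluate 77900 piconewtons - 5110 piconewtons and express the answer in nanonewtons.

In nanonewtons:
  77900 piconewtons = 77900 × 10⁻³ nanonewtons = 77.9
  5110 piconewtons = 5110 × 10⁻³ nanonewtons = 5.11
Difference: 77.9 - 5.11 = 72.79

72.79 nanonewtons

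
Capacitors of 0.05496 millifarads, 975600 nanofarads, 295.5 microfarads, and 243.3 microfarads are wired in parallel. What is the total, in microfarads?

In microfarads:
  0.05496 millifarads = 0.05496 × 10^3 microfarads = 54.96
  975600 nanofarads = 975600 × 10^-3 microfarads = 975.6
  295.5 microfarads → 295.5
  243.3 microfarads → 243.3
Sum: 54.96 + 975.6 + 295.5 + 243.3 = 1569.36

1569.36 microfarads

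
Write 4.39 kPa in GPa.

0.00000439 GPa

kilo = 10^3, giga = 10^9; factor is 10^-6.
4.39 × 10^-6 = 0.00000439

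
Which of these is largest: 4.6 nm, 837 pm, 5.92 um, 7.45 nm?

5.92 um

4.6 nm = 0.0000000046 m
837 pm = 0.000000000837 m
5.92 um = 0.00000592 m
7.45 nm = 0.00000000745 m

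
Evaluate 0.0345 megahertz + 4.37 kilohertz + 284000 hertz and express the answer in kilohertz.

In kilohertz:
  0.0345 megahertz = 0.0345 × 10³ kilohertz = 34.5
  4.37 kilohertz → 4.37
  284000 hertz = 284000 × 10⁻³ kilohertz = 284
Sum: 34.5 + 4.37 + 284 = 322.87

322.87 kilohertz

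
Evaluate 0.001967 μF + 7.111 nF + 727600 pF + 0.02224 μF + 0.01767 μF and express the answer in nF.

In nF:
  0.001967 μF = 0.001967 × 10³ nF = 1.967
  7.111 nF → 7.111
  727600 pF = 727600 × 10⁻³ nF = 727.6
  0.02224 μF = 0.02224 × 10³ nF = 22.24
  0.01767 μF = 0.01767 × 10³ nF = 17.67
Sum: 1.967 + 7.111 + 727.6 + 22.24 + 17.67 = 776.588

776.588 nF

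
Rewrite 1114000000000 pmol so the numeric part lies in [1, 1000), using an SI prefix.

1.114 mol

= 1.114 mol; mantissa already in [1, 1000).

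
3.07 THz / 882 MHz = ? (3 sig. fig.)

(3.07e12) / (882e6) = 0.003481e6

3480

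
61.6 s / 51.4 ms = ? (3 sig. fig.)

(61.6) / (51.4 × 10^-3) = 1.198 × 10^3

1200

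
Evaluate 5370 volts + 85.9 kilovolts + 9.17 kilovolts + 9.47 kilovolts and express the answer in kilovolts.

109.91 kilovolts

In kilovolts:
  5370 volts = 5370 × 10^-3 kilovolts = 5.37
  85.9 kilovolts → 85.9
  9.17 kilovolts → 9.17
  9.47 kilovolts → 9.47
Sum: 5.37 + 85.9 + 9.17 + 9.47 = 109.91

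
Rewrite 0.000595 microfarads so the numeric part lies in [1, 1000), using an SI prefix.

= 595 × 10⁻¹² farads; 10⁻¹² is pico.

595 picofarads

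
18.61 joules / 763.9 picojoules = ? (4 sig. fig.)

24360000000

(18.61) / (763.9 × 10^-12) = 0.024362 × 10^12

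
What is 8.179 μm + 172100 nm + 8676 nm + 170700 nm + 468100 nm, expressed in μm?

827.755 μm

In μm:
  8.179 μm → 8.179
  172100 nm = 172100 × 10^-3 μm = 172.1
  8676 nm = 8676 × 10^-3 μm = 8.676
  170700 nm = 170700 × 10^-3 μm = 170.7
  468100 nm = 468100 × 10^-3 μm = 468.1
Sum: 8.179 + 172.1 + 8.676 + 170.7 + 468.1 = 827.755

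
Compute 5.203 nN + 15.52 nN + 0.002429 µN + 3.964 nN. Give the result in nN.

27.116 nN

In nN:
  5.203 nN → 5.203
  15.52 nN → 15.52
  0.002429 µN = 0.002429 × 10^3 nN = 2.429
  3.964 nN → 3.964
Sum: 5.203 + 15.52 + 2.429 + 3.964 = 27.116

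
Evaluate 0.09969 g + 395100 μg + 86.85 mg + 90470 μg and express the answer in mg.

In mg:
  0.09969 g = 0.09969e3 mg = 99.69
  395100 μg = 395100e-3 mg = 395.1
  86.85 mg → 86.85
  90470 μg = 90470e-3 mg = 90.47
Sum: 99.69 + 395.1 + 86.85 + 90.47 = 672.11

672.11 mg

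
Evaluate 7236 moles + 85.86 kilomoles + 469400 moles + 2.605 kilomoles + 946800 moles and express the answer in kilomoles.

1511.901 kilomoles

In kilomoles:
  7236 moles = 7236e-3 kilomoles = 7.236
  85.86 kilomoles → 85.86
  469400 moles = 469400e-3 kilomoles = 469.4
  2.605 kilomoles → 2.605
  946800 moles = 946800e-3 kilomoles = 946.8
Sum: 7.236 + 85.86 + 469.4 + 2.605 + 946.8 = 1511.901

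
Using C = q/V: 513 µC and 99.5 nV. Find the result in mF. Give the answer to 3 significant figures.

5160000 mF

(513e-6) / (99.5e-9) = 5.1558e3 F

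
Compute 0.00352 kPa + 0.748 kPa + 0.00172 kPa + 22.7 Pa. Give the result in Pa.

775.94 Pa

In Pa:
  0.00352 kPa = 0.00352 × 10³ Pa = 3.52
  0.748 kPa = 0.748 × 10³ Pa = 748
  0.00172 kPa = 0.00172 × 10³ Pa = 1.72
  22.7 Pa → 22.7
Sum: 3.52 + 748 + 1.72 + 22.7 = 775.94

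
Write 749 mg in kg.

0.000749 kg

milli = 10⁻³, kilo = 10³; factor is 10⁻⁶.
749 × 10⁻⁶ = 0.000749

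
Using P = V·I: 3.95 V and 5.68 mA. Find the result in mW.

22.436 mW

3.95 × 5.68e-3 = 22.436e-3 W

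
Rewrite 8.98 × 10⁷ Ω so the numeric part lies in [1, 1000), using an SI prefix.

89.8 MΩ

= 89.8 × 10⁶ Ω; 10⁶ is mega.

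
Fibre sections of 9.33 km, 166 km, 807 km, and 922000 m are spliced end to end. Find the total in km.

In km:
  9.33 km → 9.33
  166 km → 166
  807 km → 807
  922000 m = 922000 × 10^-3 km = 922
Sum: 9.33 + 166 + 807 + 922 = 1904.33

1904.33 km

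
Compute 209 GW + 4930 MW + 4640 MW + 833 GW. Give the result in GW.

In GW:
  209 GW → 209
  4930 MW = 4930 × 10⁻³ GW = 4.93
  4640 MW = 4640 × 10⁻³ GW = 4.64
  833 GW → 833
Sum: 209 + 4.93 + 4.64 + 833 = 1051.57

1051.57 GW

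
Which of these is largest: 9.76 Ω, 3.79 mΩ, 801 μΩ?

9.76 Ω = 9.76 Ω
3.79 mΩ = 0.00379 Ω
801 μΩ = 0.000801 Ω

9.76 Ω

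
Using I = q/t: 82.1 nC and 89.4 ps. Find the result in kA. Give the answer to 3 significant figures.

0.918 kA

(82.1 × 10^-9) / (89.4 × 10^-12) = 0.91834 × 10^3 A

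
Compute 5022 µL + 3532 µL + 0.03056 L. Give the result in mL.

39.114 mL

In mL:
  5022 µL = 5022e-3 mL = 5.022
  3532 µL = 3532e-3 mL = 3.532
  0.03056 L = 0.03056e3 mL = 30.56
Sum: 5.022 + 3.532 + 30.56 = 39.114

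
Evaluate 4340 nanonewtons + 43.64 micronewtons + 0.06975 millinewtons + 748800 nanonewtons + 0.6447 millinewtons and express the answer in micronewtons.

1511.23 micronewtons

In micronewtons:
  4340 nanonewtons = 4340 × 10⁻³ micronewtons = 4.34
  43.64 micronewtons → 43.64
  0.06975 millinewtons = 0.06975 × 10³ micronewtons = 69.75
  748800 nanonewtons = 748800 × 10⁻³ micronewtons = 748.8
  0.6447 millinewtons = 0.6447 × 10³ micronewtons = 644.7
Sum: 4.34 + 43.64 + 69.75 + 748.8 + 644.7 = 1511.23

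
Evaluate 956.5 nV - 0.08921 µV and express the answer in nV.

867.29 nV

In nV:
  956.5 nV → 956.5
  0.08921 µV = 0.08921e3 nV = 89.21
Difference: 956.5 - 89.21 = 867.29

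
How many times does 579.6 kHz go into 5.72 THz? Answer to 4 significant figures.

(5.72 × 10¹²) / (579.6 × 10³) = 0.0098689 × 10⁹

9869000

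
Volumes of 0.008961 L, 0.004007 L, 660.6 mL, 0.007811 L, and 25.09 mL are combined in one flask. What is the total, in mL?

706.469 mL

In mL:
  0.008961 L = 0.008961 × 10^3 mL = 8.961
  0.004007 L = 0.004007 × 10^3 mL = 4.007
  660.6 mL → 660.6
  0.007811 L = 0.007811 × 10^3 mL = 7.811
  25.09 mL → 25.09
Sum: 8.961 + 4.007 + 660.6 + 7.811 + 25.09 = 706.469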